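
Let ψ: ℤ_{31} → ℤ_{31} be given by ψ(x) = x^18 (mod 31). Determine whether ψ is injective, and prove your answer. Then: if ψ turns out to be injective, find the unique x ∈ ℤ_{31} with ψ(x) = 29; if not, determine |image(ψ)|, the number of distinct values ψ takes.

6

ψ(1) = 1^18 = 1.
ψ(5): Repeated squaring mod 31: 5^1 ≡ 5, 5^2 ≡ 5² = 25, 5^4 ≡ 25² = 625 ≡ 5, 5^8 ≡ 5² = 25, 5^16 ≡ 25² = 625 ≡ 5. Since 18 = 16 + 2, 5^18 ≡ 5·25: 5·25 = 125 ≡ 1. So 5^18 ≡ 1 (mod 31).
So ψ(1) = ψ(5) = 1 while 1 ≠ 5, therefore ψ is not injective.
Since ψ is not injective, we determine |image(ψ)|. Computing x^18 mod 31 for each x (by repeated squaring, reducing mod 31 at every step), the values ψ(0), ψ(1), …, ψ(30) are: 0, 1, 8, 4, 2, 1, 1, 2, 16, 16, 8, 2, 8, 4, 16, 4, 4, 16, 4, 8, 2, 8, 16, 16, 2, 1, 1, 2, 4, 8, 1.
The distinct values are {0, 1, 2, 4, 8, 16}; there are 6 of them.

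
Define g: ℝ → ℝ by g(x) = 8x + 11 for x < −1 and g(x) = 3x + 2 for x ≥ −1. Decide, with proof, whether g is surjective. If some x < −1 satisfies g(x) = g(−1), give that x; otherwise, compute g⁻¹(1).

-3/2

Both pieces are strictly increasing (slopes 8 and 3), so each is injective on its own interval.
The left piece maps (−∞, −1) onto (−∞, 3); the right piece maps [−1, ∞) onto [−1, ∞).
The union (−∞, 3) ∪ [−1, ∞) covers ℝ, so g is surjective.
For the follow-up: the images overlap, so an x < −1 with g(x) = g(−1) exists. g(−1) = −1; solving 8x + 11 = −1 for x < −1 gives x = (−1 − 11)/8 = −3/2.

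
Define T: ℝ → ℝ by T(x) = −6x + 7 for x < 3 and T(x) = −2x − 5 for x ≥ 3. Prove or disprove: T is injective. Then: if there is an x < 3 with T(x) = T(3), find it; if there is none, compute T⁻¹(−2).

3/2

Both pieces are strictly decreasing (slopes −6 and −2), so each is injective on its own interval.
The left piece maps (−∞, 3) onto (−11, ∞); the right piece maps [3, ∞) onto (−∞, −11].
These images are disjoint, so no value is attained by both pieces. Thus T is injective.
Because the two images are disjoint, no x < 3 has T(x) = T(3), so we compute T⁻¹(−2): −2 lies in (−11, ∞), so solve −6x + 7 = −2: x = (−2 − 7)/(−6) = 3/2.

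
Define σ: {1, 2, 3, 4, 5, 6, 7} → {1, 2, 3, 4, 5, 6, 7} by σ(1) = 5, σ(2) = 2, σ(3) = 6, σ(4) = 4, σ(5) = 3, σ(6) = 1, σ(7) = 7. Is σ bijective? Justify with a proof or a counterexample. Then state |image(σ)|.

The values 5, 2, 6, 4, 3, 1, 7 are a permutation of {1, 2, 3, 4, 5, 6, 7}: each element appears exactly once.
So σ is injective and surjective, hence bijective.
The image of σ is {1, 2, 3, 4, 5, 6, 7}, which has 7 elements.

7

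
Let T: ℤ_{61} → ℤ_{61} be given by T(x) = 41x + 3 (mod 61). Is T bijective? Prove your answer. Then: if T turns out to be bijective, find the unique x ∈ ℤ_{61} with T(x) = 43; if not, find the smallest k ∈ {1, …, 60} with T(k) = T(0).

59

If T(a) = T(b), then 41a ≡ 41b (mod 61). Because gcd(41, 61) = 1, we may cancel 41 to get a ≡ b (mod 61).
We now compute 41⁻¹ mod 61 explicitly. Euclid's algorithm: 61 = 1·41 + 20, 41 = 2·20 + 1; back-substituting gives 1 = 3·41 − 2·61, so 41⁻¹ ≡ 3 (mod 61).
Then y ↦ 3(y − 3) is a two-sided inverse to T, so every y ∈ ℤ_{61} has a preimage.
Hence T is bijective.
Since T is bijective, we find T⁻¹(43): we need 41x ≡ 43 − 3 ≡ 40 (mod 61). Using 41⁻¹ = 3: x ≡ 3·40 = 120 = 1·61 + 59, so x = 59.
Check: T(59) = 41·59 + 3 = 2422 = 39·61 + 43 ≡ 43 (mod 61).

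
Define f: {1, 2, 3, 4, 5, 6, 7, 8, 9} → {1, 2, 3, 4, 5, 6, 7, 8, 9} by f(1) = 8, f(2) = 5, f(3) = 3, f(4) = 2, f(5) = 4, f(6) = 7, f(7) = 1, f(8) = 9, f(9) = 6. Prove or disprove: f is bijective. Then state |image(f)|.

The values 8, 5, 3, 2, 4, 7, 1, 9, 6 are a permutation of {1, 2, 3, 4, 5, 6, 7, 8, 9}: each element appears exactly once.
So f is injective and surjective, hence bijective.
The image of f is {1, 2, 3, 4, 5, 6, 7, 8, 9}, which has 9 elements.

9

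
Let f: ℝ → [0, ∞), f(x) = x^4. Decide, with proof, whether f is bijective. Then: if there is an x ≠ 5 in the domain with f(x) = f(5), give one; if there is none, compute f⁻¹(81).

-5

f(5) = 625 = (−5)^4 = f(−5) (since 4 is even), with 5 ≠ −5. So f is not injective, hence not bijective.
For the follow-up, such an x exists: taking x = −5 ∈ ℝ gives f(−5) = 625 = f(5) with −5 ≠ 5.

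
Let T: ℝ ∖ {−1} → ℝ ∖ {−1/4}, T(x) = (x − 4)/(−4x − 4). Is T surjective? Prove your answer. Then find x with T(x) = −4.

-4/3

For any y ≠ −1/4, solving y(−4x − 4) = x − 4 for x gives a well-defined x ≠ −1. So T is surjective.
Solving T(x) = −4: cross-multiplying gives x − 4 = −4(−4x − 4), which rearranges to −15x = 20, so x = −4/3.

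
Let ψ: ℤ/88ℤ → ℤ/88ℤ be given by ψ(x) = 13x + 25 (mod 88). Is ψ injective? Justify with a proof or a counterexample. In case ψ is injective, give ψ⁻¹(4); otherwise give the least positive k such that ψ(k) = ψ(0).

39

Recall: ψ is injective if ψ(a) = ψ(b) implies a = b.
Suppose ψ(a) = ψ(b) in ℤ/88ℤ. Then 13a + 25 ≡ 13b + 25 (mod 88), therefore 13(a − b) ≡ 0 (mod 88).
Since gcd(13, 88) = 1, 13 is invertible modulo 88, hence a − b ≡ 0 (mod 88), i.e. a = b.
Hence ψ is injective.
We now compute 13⁻¹ mod 88 explicitly. Euclid's algorithm: 88 = 6·13 + 10, 13 = 1·10 + 3, 10 = 3·3 + 1; back-substituting gives 1 = 61·13 − 9·88, so 13⁻¹ ≡ 61 (mod 88).
Since ψ is injective, we find ψ⁻¹(4): we need 13x ≡ 4 − 25 ≡ 67 (mod 88). Using 13⁻¹ = 61: x ≡ 61·67 = 4087 = 46·88 + 39, so x = 39.
Check: ψ(39) = 13·39 + 25 = 532 = 6·88 + 4 ≡ 4 (mod 88).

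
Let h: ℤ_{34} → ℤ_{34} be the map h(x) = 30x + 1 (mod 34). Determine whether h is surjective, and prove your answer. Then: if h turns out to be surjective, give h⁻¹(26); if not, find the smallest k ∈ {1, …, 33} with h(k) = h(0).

17

By definition, h is surjective if every y in the codomain equals h(x) for some x in the domain.
Since gcd(30, 34) = 2, we have 30x ≡ 0 (mod 2) for all x, so h(x) ≡ 1 (mod 2).
But 0 ≢ 1 (mod 2), so 0 ∈ ℤ_{34} has no preimage. Thus h is not surjective.
Since h is not surjective, we find the least positive k with h(k) = h(0): this means 30k ≡ 0 (mod 34), i.e. 34 ∣ 30k. Since gcd(30, 34) = 2, dividing through by 2 this holds exactly when 17 ∣ 15k, and as gcd(15, 17) = 1, exactly when 17 ∣ k.
The smallest positive such k is 17.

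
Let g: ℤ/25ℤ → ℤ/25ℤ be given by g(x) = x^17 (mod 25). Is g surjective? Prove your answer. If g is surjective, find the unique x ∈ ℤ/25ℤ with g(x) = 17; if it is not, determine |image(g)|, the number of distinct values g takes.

g(0) = 0^17 = 0.
g(5): Repeated squaring mod 25: 5^1 ≡ 5, 5^2 ≡ 5² = 25 ≡ 0, 5^4 ≡ 0² = 0, 5^8 ≡ 0² = 0, 5^16 ≡ 0² = 0. Since 17 = 16 + 1, 5^17 ≡ 0·5: 0·5 = 0. So 5^17 ≡ 0 (mod 25).
So g(0) = g(5) = 0 while 0 ≠ 5, therefore g is not injective.
A non-injective map from the 25-element set ℤ/25ℤ to itself takes at most 24 distinct values, so it cannot be surjective. So g is not surjective.
Since g is not surjective, we determine |image(g)|. Computing x^17 mod 25 for each x (by repeated squaring, reducing mod 25 at every step), the values g(0), g(1), …, g(24) are: 0, 1, 22, 13, 9, 0, 11, 7, 23, 19, 0, 21, 17, 8, 4, 0, 6, 2, 18, 14, 0, 16, 12, 3, 24.
The distinct values are {0, 1, 2, 3, 4, 6, 7, 8, 9, 11, 12, 13, 14, 16, 17, 18, 19, 21, 22, 23, 24}; there are 21 of them.

21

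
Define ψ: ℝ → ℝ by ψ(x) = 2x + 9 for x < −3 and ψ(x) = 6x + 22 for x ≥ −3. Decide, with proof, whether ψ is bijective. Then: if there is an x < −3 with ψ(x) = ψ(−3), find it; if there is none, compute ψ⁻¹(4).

-3

Both pieces are strictly increasing (slopes 2 and 6), so each is injective on its own interval.
The left piece maps (−∞, −3) onto (−∞, 3); the right piece maps [−3, ∞) onto [4, ∞).
The images leave a gap (3 has no preimage), so ψ is not surjective, hence not bijective.
Because the two images are disjoint, no x < −3 has ψ(x) = ψ(−3), so we compute ψ⁻¹(4): 4 lies in [4, ∞), so solve 6x + 22 = 4: x = (4 − 22)/6 = −3.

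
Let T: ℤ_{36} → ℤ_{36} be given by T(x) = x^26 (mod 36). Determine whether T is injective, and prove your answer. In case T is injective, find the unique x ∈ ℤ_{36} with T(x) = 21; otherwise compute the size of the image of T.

8

T(0) = 0^26 = 0.
T(6): Repeated squaring mod 36: 6^1 ≡ 6, 6^2 ≡ 6² = 36 ≡ 0, 6^4 ≡ 0² = 0, 6^8 ≡ 0² = 0, 6^16 ≡ 0² = 0. Since 26 = 16 + 8 + 2, 6^26 ≡ 0·0·0: 0·0 = 0, then 0·0 = 0. So 6^26 ≡ 0 (mod 36).
So T(0) = T(6) = 0 while 0 ≠ 6, hence T is not injective.
Since T is not injective, we determine |image(T)|. Computing x^26 mod 36 for each x (by repeated squaring, reducing mod 36 at every step), the values T(0), T(1), …, T(35) are: 0, 1, 4, 9, 16, 25, 0, 13, 28, 9, 28, 13, 0, 25, 16, 9, 4, 1, 0, 1, 4, 9, 16, 25, 0, 13, 28, 9, 28, 13, 0, 25, 16, 9, 4, 1.
The distinct values are {0, 1, 4, 9, 13, 16, 25, 28}; there are 8 of them.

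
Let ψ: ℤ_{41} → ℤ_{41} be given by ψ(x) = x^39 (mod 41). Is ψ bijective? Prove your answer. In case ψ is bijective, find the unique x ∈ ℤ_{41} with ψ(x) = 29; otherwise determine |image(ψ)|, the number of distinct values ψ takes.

17

Since 41 is prime, the nonzero elements of ℤ_{41} form a cyclic group of order 40.
As gcd(39, 40) = 1, raising to the 39th power is a bijection on this group: if x_1^39 ≡ x_2^39 then (x_1x_2^{−1})^39 = 1, and the only element of order dividing gcd(39, 40) = 1 is 1, so x_1 = x_2.
With ψ(0) = 0 this makes ψ injective on all of ℤ_{41}, hence bijective (finite equal-size domain and codomain). In particular ψ is bijective.
Since ψ is bijective, we find the preimage of 29. The inverse of x ↦ x^39 on (ℤ_{41})^× is x ↦ x^39, because 39·39 = 1521 = 38·40 + 1 ≡ 1 (mod 40) and x^{40} = 1 for x ≠ 0 (Fermat). So ψ⁻¹(29) = 29^39 mod 41.
Repeated squaring mod 41: 29^1 ≡ 29, 29^2 ≡ 29² = 841 ≡ 21, 29^4 ≡ 21² = 441 ≡ 31, 29^8 ≡ 31² = 961 ≡ 18, 29^16 ≡ 18² = 324 ≡ 37, 29^32 ≡ 37² = 1369 ≡ 16. Since 39 = 32 + 4 + 2 + 1, 29^39 ≡ 16·31·21·29: 16·31 = 496 ≡ 4, then 4·21 = 84 ≡ 2, then 2·29 = 58 ≡ 17. So 29^39 ≡ 17 (mod 41).
Hence ψ⁻¹(29) = 17.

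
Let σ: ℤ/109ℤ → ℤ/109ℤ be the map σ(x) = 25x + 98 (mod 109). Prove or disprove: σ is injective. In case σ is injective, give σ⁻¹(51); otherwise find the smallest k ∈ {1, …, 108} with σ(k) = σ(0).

33

By definition, σ is injective if σ(x_1) = σ(x_2) implies x_1 = x_2.
If σ(x_1) = σ(x_2), then 25x_1 ≡ 25x_2 (mod 109). Because gcd(25, 109) = 1, we may cancel 25 to get x_1 ≡ x_2 (mod 109).
Hence σ is injective.
We now compute 25⁻¹ mod 109 explicitly. Euclid's algorithm: 109 = 4·25 + 9, 25 = 2·9 + 7, 9 = 1·7 + 2, 7 = 3·2 + 1; back-substituting gives 1 = 48·25 − 11·109, so 25⁻¹ ≡ 48 (mod 109).
Since σ is injective, we find σ⁻¹(51): we need 25x ≡ 51 − 98 ≡ 62 (mod 109). Using 25⁻¹ = 48: x ≡ 48·62 = 2976 = 27·109 + 33, so x = 33.
Check: σ(33) = 25·33 + 98 = 923 = 8·109 + 51 ≡ 51 (mod 109).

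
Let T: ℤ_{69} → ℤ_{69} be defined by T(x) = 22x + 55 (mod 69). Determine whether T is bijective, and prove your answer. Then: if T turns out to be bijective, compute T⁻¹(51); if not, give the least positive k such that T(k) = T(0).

If T(s) = T(t), then 22s ≡ 22t (mod 69). Because gcd(22, 69) = 1, we may cancel 22 to get s ≡ t (mod 69).
We now compute 22⁻¹ mod 69 explicitly. Euclid's algorithm: 69 = 3·22 + 3, 22 = 7·3 + 1; back-substituting gives 1 = 22·22 − 7·69, so 22⁻¹ ≡ 22 (mod 69).
Then y ↦ 22(y − 55) is a two-sided inverse to T, so every y ∈ ℤ_{69} has a preimage.
Therefore T is bijective.
Since T is bijective, we compute T⁻¹(51): solve 22x + 55 ≡ 51 (mod 69), i.e. 22x ≡ 65 (mod 69).
Multiplying by 22⁻¹ = 22 gives x ≡ 22·65 = 1430 = 20·69 + 50 ≡ 50 (mod 69).
Check: T(50) = 22·50 + 55 = 1155 = 16·69 + 51 ≡ 51 (mod 69).

50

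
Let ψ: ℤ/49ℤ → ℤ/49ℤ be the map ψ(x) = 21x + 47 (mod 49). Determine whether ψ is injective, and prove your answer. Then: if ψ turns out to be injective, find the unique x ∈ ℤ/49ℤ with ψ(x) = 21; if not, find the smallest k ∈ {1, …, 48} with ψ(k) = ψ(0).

7

Recall: ψ is injective when ψ(u) = ψ(v) forces u = v.
We have gcd(21, 49) = 7 > 1. Taking u = 0 and v = 7: ψ(0) = 47 and ψ(7) = 21·7 + 47 = 194 ≡ 47 (mod 49).
So ψ(0) = ψ(7) while 0 ≠ 7, therefore ψ is not injective.
Since ψ is not injective, we find the least positive k with ψ(k) = ψ(0): this means 21k ≡ 0 (mod 49), i.e. 49 ∣ 21k. Since gcd(21, 49) = 7, dividing through by 7 this holds exactly when 7 ∣ 3k, and as gcd(3, 7) = 1, exactly when 7 ∣ k.
The smallest positive such k is 7.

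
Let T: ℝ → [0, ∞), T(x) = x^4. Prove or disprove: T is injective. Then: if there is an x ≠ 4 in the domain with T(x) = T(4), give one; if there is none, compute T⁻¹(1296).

T(4) = 256 = (−4)^4 = T(−4) (since 4 is even), with 4 ≠ −4. So T is not injective.
For the follow-up, such an x exists: taking x = −4 ∈ ℝ gives T(−4) = 256 = T(4) with −4 ≠ 4.

-4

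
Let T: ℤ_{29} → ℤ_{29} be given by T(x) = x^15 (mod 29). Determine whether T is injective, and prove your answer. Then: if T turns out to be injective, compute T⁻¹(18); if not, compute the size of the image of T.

Since 29 is prime, the nonzero elements of ℤ_{29} form a cyclic group of order 28.
As gcd(15, 28) = 1, raising to the 15th power is a bijection on this group: if u^15 ≡ v^15 then (uv^{−1})^15 = 1, and the only element of order dividing gcd(15, 28) = 1 is 1, so u = v.
With T(0) = 0 this makes T injective on all of ℤ_{29}, hence bijective (finite equal-size domain and codomain). In particular T is injective.
Since T is injective, we find the preimage of 18. The inverse of x ↦ x^15 on (ℤ_{29})^× is x ↦ x^15, because 15·15 = 225 = 8·28 + 1 ≡ 1 (mod 28) and x^{28} = 1 for x ≠ 0 (Fermat). So T⁻¹(18) = 18^15 mod 29.
Repeated squaring mod 29: 18^1 ≡ 18, 18^2 ≡ 18² = 324 ≡ 5, 18^4 ≡ 5² = 25, 18^8 ≡ 25² = 625 ≡ 16. Since 15 = 8 + 4 + 2 + 1, 18^15 ≡ 16·25·5·18: 16·25 = 400 ≡ 23, then 23·5 = 115 ≡ 28, then 28·18 = 504 ≡ 11. So 18^15 ≡ 11 (mod 29).
Hence T⁻¹(18) = 11.

11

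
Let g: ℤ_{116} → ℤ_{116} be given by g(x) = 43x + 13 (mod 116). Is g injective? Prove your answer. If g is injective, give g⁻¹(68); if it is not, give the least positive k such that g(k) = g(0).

By definition, g is injective when g(x_1) = g(x_2) forces x_1 = x_2.
Suppose g(x_1) = g(x_2) in ℤ_{116}. Then 43x_1 + 13 ≡ 43x_2 + 13 (mod 116), so 43(x_1 − x_2) ≡ 0 (mod 116).
Since gcd(43, 116) = 1, 43 is invertible modulo 116, thus x_1 − x_2 ≡ 0 (mod 116), i.e. x_1 = x_2.
Hence g is injective.
We now compute 43⁻¹ mod 116 explicitly. Euclid's algorithm: 116 = 2·43 + 30, 43 = 1·30 + 13, 30 = 2·13 + 4, 13 = 3·4 + 1; back-substituting gives 1 = 27·43 − 10·116, so 43⁻¹ ≡ 27 (mod 116).
Since g is injective, we find g⁻¹(68): we need 43x ≡ 68 − 13 ≡ 55 (mod 116). Using 43⁻¹ = 27: x ≡ 27·55 = 1485 = 12·116 + 93, so x = 93.
Check: g(93) = 43·93 + 13 = 4012 = 34·116 + 68 ≡ 68 (mod 116).

93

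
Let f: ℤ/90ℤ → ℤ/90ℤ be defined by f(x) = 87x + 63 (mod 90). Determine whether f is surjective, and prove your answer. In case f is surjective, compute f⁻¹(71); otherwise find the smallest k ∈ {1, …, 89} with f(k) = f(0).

30

Since gcd(87, 90) = 3, we have 87x ≡ 0 (mod 3) for all x, so f(x) ≡ 0 (mod 3).
But 1 ≢ 0 (mod 3), so 1 ∈ ℤ/90ℤ has no preimage. Therefore f is not surjective.
Since f is not surjective, we find the least positive k with f(k) = f(0): this means 87k ≡ 0 (mod 90), i.e. 90 ∣ 87k. Since gcd(87, 90) = 3, dividing through by 3 this holds exactly when 30 ∣ 29k, and as gcd(29, 30) = 1, exactly when 30 ∣ k.
The smallest positive such k is 30.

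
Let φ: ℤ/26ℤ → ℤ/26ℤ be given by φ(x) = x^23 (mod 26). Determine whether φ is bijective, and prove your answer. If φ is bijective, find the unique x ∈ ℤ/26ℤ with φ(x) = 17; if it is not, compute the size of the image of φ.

23

Computing x^23 mod 26 for each x (by repeated squaring, reducing mod 26 at every step), the values φ(0), φ(1), …, φ(25) are: 0, 1, 20, 9, 10, 21, 24, 15, 18, 3, 4, 19, 12, 13, 14, 7, 22, 23, 8, 11, 2, 5, 16, 17, 6, 25.
Every element of ℤ/26ℤ appears exactly once in this list, so φ is a bijection, and in particular bijective.
Since φ is bijective, we read off the preimage of 17 from the same table: φ(23) = 17, so φ⁻¹(17) = 23.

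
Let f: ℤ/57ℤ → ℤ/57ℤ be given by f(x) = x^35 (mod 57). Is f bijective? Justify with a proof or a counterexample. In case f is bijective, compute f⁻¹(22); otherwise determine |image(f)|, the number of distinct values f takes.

Computing x^35 mod 57 for each x (by repeated squaring, reducing mod 57 at every step), the values f(0), f(1), …, f(56) are: 0, 1, 29, 51, 43, 23, 54, 49, 50, 36, 40, 26, 27, 22, 53, 33, 25, 47, 18, 19, 20, 48, 13, 5, 42, 16, 11, 12, 55, 2, 45, 46, 41, 15, 52, 44, 9, 37, 38, 39, 10, 32, 24, 4, 35, 30, 31, 17, 21, 7, 8, 3, 34, 14, 6, 28, 56.
Every element of ℤ/57ℤ appears exactly once in this list, so f is a bijection, and in particular bijective.
Since f is bijective, we read off the preimage of 22 from the same table: f(13) = 22, so f⁻¹(22) = 13.

13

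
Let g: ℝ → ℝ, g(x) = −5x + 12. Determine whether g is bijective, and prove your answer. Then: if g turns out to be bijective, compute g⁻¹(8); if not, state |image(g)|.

4/5

Suppose g(u) = g(v). Then −5u + 12 = −5v + 12, thus −5u = −5v, hence u = v.
For any y ∈ ℝ, x = (y − 12)/(−5) satisfies g(x) = y.
Thus g is bijective.
Since g is bijective, we compute g⁻¹(8) = (8 − 12)/(−5) = 4/5.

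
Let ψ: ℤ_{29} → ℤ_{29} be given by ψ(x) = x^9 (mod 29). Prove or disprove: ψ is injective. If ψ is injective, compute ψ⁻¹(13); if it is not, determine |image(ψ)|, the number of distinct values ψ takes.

4

Since 29 is prime, the nonzero elements of ℤ_{29} form a cyclic group of order 28.
As gcd(9, 28) = 1, raising to the 9th power is a bijection on this group: if x_1^9 ≡ x_2^9 then (x_1x_2^{−1})^9 = 1, and the only element of order dividing gcd(9, 28) = 1 is 1, so x_1 = x_2.
With ψ(0) = 0 this makes ψ injective on all of ℤ_{29}, hence bijective (finite equal-size domain and codomain). In particular ψ is injective.
Since ψ is injective, we find the preimage of 13. The inverse of x ↦ x^9 on (ℤ_{29})^× is x ↦ x^25, because 9·25 = 225 = 8·28 + 1 ≡ 1 (mod 28) and x^{28} = 1 for x ≠ 0 (Fermat). So ψ⁻¹(13) = 13^25 mod 29.
Repeated squaring mod 29: 13^1 ≡ 13, 13^2 ≡ 13² = 169 ≡ 24, 13^4 ≡ 24² = 576 ≡ 25, 13^8 ≡ 25² = 625 ≡ 16, 13^16 ≡ 16² = 256 ≡ 24. Since 25 = 16 + 8 + 1, 13^25 ≡ 24·16·13: 24·16 = 384 ≡ 7, then 7·13 = 91 ≡ 4. So 13^25 ≡ 4 (mod 29).
Hence ψ⁻¹(13) = 4.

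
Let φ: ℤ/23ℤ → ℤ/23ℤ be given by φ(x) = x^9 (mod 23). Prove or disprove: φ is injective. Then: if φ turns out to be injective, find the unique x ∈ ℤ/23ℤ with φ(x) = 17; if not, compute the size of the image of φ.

Since 23 is prime, the nonzero elements of ℤ/23ℤ form a cyclic group of order 22.
As gcd(9, 22) = 1, raising to the 9th power is a bijection on this group: if s^9 ≡ t^9 then (st^{−1})^9 = 1, and the only element of order dividing gcd(9, 22) = 1 is 1, so s = t.
With φ(0) = 0 this makes φ injective on all of ℤ/23ℤ, hence bijective (finite equal-size domain and codomain). In particular φ is injective.
Since φ is injective, we find the preimage of 17. The inverse of x ↦ x^9 on (ℤ/23ℤ)^× is x ↦ x^5, because 9·5 = 45 = 2·22 + 1 ≡ 1 (mod 22) and x^{22} = 1 for x ≠ 0 (Fermat). So φ⁻¹(17) = 17^5 mod 23.
Repeated squaring mod 23: 17^1 ≡ 17, 17^2 ≡ 17² = 289 ≡ 13, 17^4 ≡ 13² = 169 ≡ 8. Since 5 = 4 + 1, 17^5 ≡ 8·17: 8·17 = 136 ≡ 21. So 17^5 ≡ 21 (mod 23).
Hence φ⁻¹(17) = 21.

21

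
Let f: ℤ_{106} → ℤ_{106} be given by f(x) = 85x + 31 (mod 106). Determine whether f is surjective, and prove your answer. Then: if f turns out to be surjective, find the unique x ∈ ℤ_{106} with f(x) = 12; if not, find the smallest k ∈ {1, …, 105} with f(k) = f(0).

Since gcd(85, 106) = 1, 85 is invertible modulo 106. Euclid's algorithm: 106 = 1·85 + 21, 85 = 4·21 + 1; back-substituting gives 1 = 5·85 − 4·106, so 85⁻¹ ≡ 5 (mod 106).
Then y ↦ 5(y − 31) is a two-sided inverse to f, so every y ∈ ℤ_{106} has a preimage.
Thus f is surjective.
Since f is surjective, we find f⁻¹(12): we need 85x ≡ 12 − 31 ≡ 87 (mod 106). Using 85⁻¹ = 5: x ≡ 5·87 = 435 = 4·106 + 11, so x = 11.
Check: f(11) = 85·11 + 31 = 966 = 9·106 + 12 ≡ 12 (mod 106).

11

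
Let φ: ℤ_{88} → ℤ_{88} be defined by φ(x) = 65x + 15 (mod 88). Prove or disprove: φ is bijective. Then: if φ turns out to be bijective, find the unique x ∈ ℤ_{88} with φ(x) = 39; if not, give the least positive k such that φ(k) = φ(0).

If φ(x_1) = φ(x_2), then 65x_1 ≡ 65x_2 (mod 88). Because gcd(65, 88) = 1, we may cancel 65 to get x_1 ≡ x_2 (mod 88).
We now compute 65⁻¹ mod 88 explicitly. Euclid's algorithm: 88 = 1·65 + 23, 65 = 2·23 + 19, 23 = 1·19 + 4, 19 = 4·4 + 3, 4 = 1·3 + 1; back-substituting gives 1 = 65·65 − 48·88, so 65⁻¹ ≡ 65 (mod 88).
Then y ↦ 65(y − 15) is a two-sided inverse to φ, so every y ∈ ℤ_{88} has a preimage.
So φ is bijective.
Since φ is bijective, we compute φ⁻¹(39): solve 65x + 15 ≡ 39 (mod 88), i.e. 65x ≡ 24 (mod 88).
Multiplying by 65⁻¹ = 65 gives x ≡ 65·24 = 1560 = 17·88 + 64 ≡ 64 (mod 88).
Check: φ(64) = 65·64 + 15 = 4175 = 47·88 + 39 ≡ 39 (mod 88).

64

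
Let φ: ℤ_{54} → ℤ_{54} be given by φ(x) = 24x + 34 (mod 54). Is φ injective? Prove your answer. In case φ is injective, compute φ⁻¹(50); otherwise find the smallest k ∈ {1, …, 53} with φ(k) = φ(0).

9

By definition, φ is injective when φ(x_1) = φ(x_2) forces x_1 = x_2.
We have gcd(24, 54) = 6 > 1. Taking x_1 = 0 and x_2 = 9: φ(0) = 34 and φ(9) = 24·9 + 34 = 250 ≡ 34 (mod 54).
So φ(0) = φ(9) while 0 ≠ 9, so φ is not injective.
Since φ is not injective, we find the least positive k with φ(k) = φ(0): this means 24k ≡ 0 (mod 54), i.e. 54 ∣ 24k. Since gcd(24, 54) = 6, dividing through by 6 this holds exactly when 9 ∣ 4k, and as gcd(4, 9) = 1, exactly when 9 ∣ k.
The smallest positive such k is 9.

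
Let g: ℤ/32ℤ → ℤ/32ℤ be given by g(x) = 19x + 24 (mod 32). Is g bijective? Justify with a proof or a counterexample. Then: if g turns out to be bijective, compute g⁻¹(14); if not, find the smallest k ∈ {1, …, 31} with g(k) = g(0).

Suppose g(x_1) = g(x_2) in ℤ/32ℤ. Then 19x_1 + 24 ≡ 19x_2 + 24 (mod 32), so 19(x_1 − x_2) ≡ 0 (mod 32).
Since gcd(19, 32) = 1, 19 is invertible modulo 32, so x_1 − x_2 ≡ 0 (mod 32), i.e. x_1 = x_2.
We now compute 19⁻¹ mod 32 explicitly. Euclid's algorithm: 32 = 1·19 + 13, 19 = 1·13 + 6, 13 = 2·6 + 1; back-substituting gives 1 = 27·19 − 16·32, so 19⁻¹ ≡ 27 (mod 32).
Then y ↦ 27(y − 24) is a two-sided inverse to g, so every y ∈ ℤ/32ℤ has a preimage.
Therefore g is bijective.
Since g is bijective, we find g⁻¹(14): we need 19x ≡ 14 − 24 ≡ 22 (mod 32). Using 19⁻¹ = 27: x ≡ 27·22 = 594 = 18·32 + 18, so x = 18.
Check: g(18) = 19·18 + 24 = 366 = 11·32 + 14 ≡ 14 (mod 32).

18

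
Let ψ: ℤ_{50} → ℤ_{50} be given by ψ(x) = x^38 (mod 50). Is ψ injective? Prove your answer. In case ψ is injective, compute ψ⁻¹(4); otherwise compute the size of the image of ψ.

22

ψ(0) = 0^38 = 0.
ψ(10): Repeated squaring mod 50: 10^1 ≡ 10, 10^2 ≡ 10² = 100 ≡ 0, 10^4 ≡ 0² = 0, 10^8 ≡ 0² = 0, 10^16 ≡ 0² = 0, 10^32 ≡ 0² = 0. Since 38 = 32 + 4 + 2, 10^38 ≡ 0·0·0: 0·0 = 0, then 0·0 = 0. So 10^38 ≡ 0 (mod 50).
So ψ(0) = ψ(10) = 0 while 0 ≠ 10, hence ψ is not injective.
Since ψ is not injective, we determine |image(ψ)|. Computing x^38 mod 50 for each x (by repeated squaring, reducing mod 50 at every step), the values ψ(0), ψ(1), …, ψ(49) are: 0, 1, 44, 39, 36, 25, 16, 49, 34, 21, 0, 31, 4, 29, 6, 25, 46, 9, 24, 41, 0, 11, 14, 19, 26, 25, 26, 19, 14, 11, 0, 41, 24, 9, 46, 25, 6, 29, 4, 31, 0, 21, 34, 49, 16, 25, 36, 39, 44, 1.
The distinct values are {0, 1, 4, 6, 9, 11, 14, 16, 19, 21, 24, 25, 26, 29, 31, 34, 36, 39, 41, 44, 46, 49}; there are 22 of them.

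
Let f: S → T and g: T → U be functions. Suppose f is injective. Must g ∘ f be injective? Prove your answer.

not injective

No. Take S = T = U = {1, 2}, f = identity (injective), and g(x) = 1 for every x.
Then (g ∘ f)(1) = 1 = (g ∘ f)(2) with 1 ≠ 2, so g ∘ f is not injective.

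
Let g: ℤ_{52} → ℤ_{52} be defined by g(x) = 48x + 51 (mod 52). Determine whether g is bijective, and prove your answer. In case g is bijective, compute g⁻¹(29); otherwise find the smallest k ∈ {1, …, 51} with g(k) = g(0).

Recall: g is injective when g(u) = g(v) forces u = v.
We have gcd(48, 52) = 4 > 1. Taking u = 0 and v = 13: g(0) = 51 and g(13) = 48·13 + 51 = 675 ≡ 51 (mod 52).
So g(0) = g(13) while 0 ≠ 13, therefore g is not injective, hence not bijective.
Since g is not bijective, we find the least positive k with g(k) = g(0): this means 48k ≡ 0 (mod 52), i.e. 52 ∣ 48k. Since gcd(48, 52) = 4, dividing through by 4 this holds exactly when 13 ∣ 12k, and as gcd(12, 13) = 1, exactly when 13 ∣ k.
The smallest positive such k is 13.

13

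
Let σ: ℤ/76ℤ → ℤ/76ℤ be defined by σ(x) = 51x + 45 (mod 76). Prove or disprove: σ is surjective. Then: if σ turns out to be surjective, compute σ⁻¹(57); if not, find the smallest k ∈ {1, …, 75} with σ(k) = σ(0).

36

By definition, σ is surjective if every y in the codomain equals σ(x) for some x in the domain.
Since gcd(51, 76) = 1, 51 is invertible modulo 76. Euclid's algorithm: 76 = 1·51 + 25, 51 = 2·25 + 1; back-substituting gives 1 = 3·51 − 2·76, so 51⁻¹ ≡ 3 (mod 76).
For any y ∈ ℤ/76ℤ, x = 3(y − 45) mod 76 satisfies σ(x) = 51·3(y − 45) + 45 ≡ y (since 51·3 ≡ 1 mod 76). So every y has a preimage.
Hence σ is surjective.
Since σ is surjective, we compute σ⁻¹(57): solve 51x + 45 ≡ 57 (mod 76), i.e. 51x ≡ 12 (mod 76).
Multiplying by 51⁻¹ = 3 gives x ≡ 3·12 = 36 ≡ 36 (mod 76).
Check: σ(36) = 51·36 + 45 = 1881 = 24·76 + 57 ≡ 57 (mod 76).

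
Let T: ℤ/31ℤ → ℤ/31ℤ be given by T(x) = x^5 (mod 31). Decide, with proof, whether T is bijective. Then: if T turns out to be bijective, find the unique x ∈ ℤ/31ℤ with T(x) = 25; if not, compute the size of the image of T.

T(1) = 1^5 = 1.
T(2): Repeated squaring mod 31: 2^1 ≡ 2, 2^2 ≡ 2² = 4, 2^4 ≡ 4² = 16. Since 5 = 4 + 1, 2^5 ≡ 16·2: 16·2 = 32 ≡ 1. So 2^5 ≡ 1 (mod 31).
So T(1) = T(2) = 1 while 1 ≠ 2, therefore T is not injective, hence not bijective.
Since T is not bijective, we determine |image(T)|. Computing x^5 mod 31 for each x (by repeated squaring, reducing mod 31 at every step), the values T(0), T(1), …, T(30) are: 0, 1, 1, 26, 1, 25, 26, 5, 1, 25, 25, 6, 26, 6, 5, 30, 1, 26, 25, 5, 25, 6, 6, 30, 26, 5, 6, 30, 5, 30, 30.
The distinct values are {0, 1, 5, 6, 25, 26, 30}; there are 7 of them.

7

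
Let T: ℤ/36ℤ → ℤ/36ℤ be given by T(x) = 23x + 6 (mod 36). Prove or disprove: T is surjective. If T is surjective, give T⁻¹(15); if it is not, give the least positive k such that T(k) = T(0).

27

Since gcd(23, 36) = 1, 23 is invertible modulo 36. Euclid's algorithm: 36 = 1·23 + 13, 23 = 1·13 + 10, 13 = 1·10 + 3, 10 = 3·3 + 1; back-substituting gives 1 = 11·23 − 7·36, so 23⁻¹ ≡ 11 (mod 36).
Then y ↦ 11(y − 6) is a two-sided inverse to T, so every y ∈ ℤ/36ℤ has a preimage.
Thus T is surjective.
Since T is surjective, we find T⁻¹(15): we need 23x ≡ 15 − 6 ≡ 9 (mod 36). Using 23⁻¹ = 11: x ≡ 11·9 = 99 = 2·36 + 27, so x = 27.
Check: T(27) = 23·27 + 6 = 627 = 17·36 + 15 ≡ 15 (mod 36).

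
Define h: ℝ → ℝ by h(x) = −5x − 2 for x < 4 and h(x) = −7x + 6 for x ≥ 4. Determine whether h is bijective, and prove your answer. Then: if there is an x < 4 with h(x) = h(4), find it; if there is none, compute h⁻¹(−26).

32/7

Both pieces are strictly decreasing (slopes −5 and −7), so each is injective on its own interval.
The left piece maps (−∞, 4) onto (−22, ∞); the right piece maps [4, ∞) onto (−∞, −22].
Since −22 = −22, the images partition ℝ: h is injective and surjective, hence bijective.
Because the two images are disjoint, no x < 4 has h(x) = h(4), so we compute h⁻¹(−26): −26 lies in (−∞, −22], so solve −7x + 6 = −26: x = (−26 − 6)/(−7) = 32/7.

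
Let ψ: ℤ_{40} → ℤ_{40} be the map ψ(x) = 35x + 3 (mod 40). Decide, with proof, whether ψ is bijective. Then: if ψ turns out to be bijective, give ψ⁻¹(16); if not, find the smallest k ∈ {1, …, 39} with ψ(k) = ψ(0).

We have gcd(35, 40) = 5 > 1. Taking a = 0 and b = 8: ψ(0) = 3 and ψ(8) = 35·8 + 3 = 283 ≡ 3 (mod 40).
So ψ(0) = ψ(8) while 0 ≠ 8, hence ψ is not injective, hence not bijective.
Since ψ is not bijective, we find the least positive k with ψ(k) = ψ(0): this means 35k ≡ 0 (mod 40), i.e. 40 ∣ 35k. Since gcd(35, 40) = 5, dividing through by 5 this holds exactly when 8 ∣ 7k, and as gcd(7, 8) = 1, exactly when 8 ∣ k.
The smallest positive such k is 8.

8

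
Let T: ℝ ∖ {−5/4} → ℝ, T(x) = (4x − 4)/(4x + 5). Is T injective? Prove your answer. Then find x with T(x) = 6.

-17/10

Suppose T(a) = T(b). Cross-multiplying: (4a − 4)(4b + 5) = (4b − 4)(4a + 5).
Expanding both sides and cancelling the symmetric terms leaves 36·(a − b) = 0. Since 36 ≠ 0, a = b. Therefore T is injective.
Solving T(x) = 6: cross-multiplying gives 4x − 4 = 6(4x + 5), which rearranges to −20x = 34, so x = −17/10.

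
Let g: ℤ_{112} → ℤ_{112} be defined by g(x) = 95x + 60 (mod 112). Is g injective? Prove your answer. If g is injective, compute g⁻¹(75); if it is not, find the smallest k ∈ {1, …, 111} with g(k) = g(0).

65

By definition, g is injective if g(s) = g(t) implies s = t.
Suppose g(s) = g(t) in ℤ_{112}. Then 95s + 60 ≡ 95t + 60 (mod 112), therefore 95(s − t) ≡ 0 (mod 112).
Since gcd(95, 112) = 1, 95 is invertible modulo 112, therefore s − t ≡ 0 (mod 112), i.e. s = t.
Therefore g is injective.
We now compute 95⁻¹ mod 112 explicitly. Euclid's algorithm: 112 = 1·95 + 17, 95 = 5·17 + 10, 17 = 1·10 + 7, 10 = 1·7 + 3, 7 = 2·3 + 1; back-substituting gives 1 = 79·95 − 67·112, so 95⁻¹ ≡ 79 (mod 112).
Since g is injective, we find g⁻¹(75): we need 95x ≡ 75 − 60 ≡ 15 (mod 112). Using 95⁻¹ = 79: x ≡ 79·15 = 1185 = 10·112 + 65, so x = 65.
Check: g(65) = 95·65 + 60 = 6235 = 55·112 + 75 ≡ 75 (mod 112).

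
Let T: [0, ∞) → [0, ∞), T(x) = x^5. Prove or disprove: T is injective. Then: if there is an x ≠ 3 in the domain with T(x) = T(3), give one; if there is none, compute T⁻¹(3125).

On [0, ∞), x ↦ x^5 is strictly increasing, so T(s) = T(t) forces s = t. Therefore T is injective.
Since x ↦ x^5 is strictly increasing on [0, ∞), it is injective there, so no x ≠ 3 in the domain has T(x) = T(3). We therefore compute T⁻¹(3125) = 3125^{1/5} = 5 (indeed 5^5 = 3125).

5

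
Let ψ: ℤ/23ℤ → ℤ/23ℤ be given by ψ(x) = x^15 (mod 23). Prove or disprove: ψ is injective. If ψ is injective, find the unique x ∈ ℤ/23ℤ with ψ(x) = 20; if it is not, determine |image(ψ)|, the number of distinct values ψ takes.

Since 23 is prime, the nonzero elements of ℤ/23ℤ form a cyclic group of order 22.
As gcd(15, 22) = 1, raising to the 15th power is a bijection on this group: if s^15 ≡ t^15 then (st^{−1})^15 = 1, and the only element of order dividing gcd(15, 22) = 1 is 1, so s = t.
With ψ(0) = 0 this makes ψ injective on all of ℤ/23ℤ, hence bijective (finite equal-size domain and codomain). In particular ψ is injective.
Since ψ is injective, we find the preimage of 20. The inverse of x ↦ x^15 on (ℤ/23ℤ)^× is x ↦ x^3, because 15·3 = 45 = 2·22 + 1 ≡ 1 (mod 22) and x^{22} = 1 for x ≠ 0 (Fermat). So ψ⁻¹(20) = 20^3 mod 23.
Repeated squaring mod 23: 20^1 ≡ 20, 20^2 ≡ 20² = 400 ≡ 9. Since 3 = 2 + 1, 20^3 ≡ 9·20: 9·20 = 180 ≡ 19. So 20^3 ≡ 19 (mod 23).
Hence ψ⁻¹(20) = 19.

19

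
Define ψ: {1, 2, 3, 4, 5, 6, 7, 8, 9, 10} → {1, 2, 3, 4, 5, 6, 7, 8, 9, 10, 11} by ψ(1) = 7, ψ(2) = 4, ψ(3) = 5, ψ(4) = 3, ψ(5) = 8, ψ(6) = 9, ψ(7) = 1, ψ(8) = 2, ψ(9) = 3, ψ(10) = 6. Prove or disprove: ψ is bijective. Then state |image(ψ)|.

ψ(4) = 3 = ψ(9) with 4 ≠ 9, so ψ is not injective, hence not bijective.
The image of ψ is {1, 2, 3, 4, 5, 6, 7, 8, 9}, which has 9 elements.

9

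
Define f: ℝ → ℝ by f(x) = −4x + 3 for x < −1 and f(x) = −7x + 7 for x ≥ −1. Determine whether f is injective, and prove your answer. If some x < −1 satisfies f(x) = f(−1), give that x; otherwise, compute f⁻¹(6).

-11/4

Both pieces are strictly decreasing (slopes −4 and −7), so each is injective on its own interval.
The left piece maps (−∞, −1) onto (7, ∞); the right piece maps [−1, ∞) onto (−∞, 14].
These images overlap. In particular f(−1) = 14 (right piece), and solving −4x + 3 = 14 on the left piece gives x = −11/4 < −1.
So f(−11/4) = f(−1) with −11/4 ≠ −1, and f is not injective. This x = −11/4 is the requested value below −1.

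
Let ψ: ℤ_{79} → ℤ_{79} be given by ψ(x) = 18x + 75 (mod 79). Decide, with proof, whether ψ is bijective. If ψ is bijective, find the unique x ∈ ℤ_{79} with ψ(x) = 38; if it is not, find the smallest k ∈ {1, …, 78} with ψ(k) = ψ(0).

Suppose ψ(a) = ψ(b) in ℤ_{79}. Then 18a + 75 ≡ 18b + 75 (mod 79), so 18(a − b) ≡ 0 (mod 79).
Since gcd(18, 79) = 1, 18 is invertible modulo 79, thus a − b ≡ 0 (mod 79), i.e. a = b.
We now compute 18⁻¹ mod 79 explicitly. Euclid's algorithm: 79 = 4·18 + 7, 18 = 2·7 + 4, 7 = 1·4 + 3, 4 = 1·3 + 1; back-substituting gives 1 = 22·18 − 5·79, so 18⁻¹ ≡ 22 (mod 79).
Then y ↦ 22(y − 75) is a two-sided inverse to ψ, so every y ∈ ℤ_{79} has a preimage.
Hence ψ is bijective.
Since ψ is bijective, we find ψ⁻¹(38): we need 18x ≡ 38 − 75 ≡ 42 (mod 79). Using 18⁻¹ = 22: x ≡ 22·42 = 924 = 11·79 + 55, so x = 55.
Check: ψ(55) = 18·55 + 75 = 1065 = 13·79 + 38 ≡ 38 (mod 79).

55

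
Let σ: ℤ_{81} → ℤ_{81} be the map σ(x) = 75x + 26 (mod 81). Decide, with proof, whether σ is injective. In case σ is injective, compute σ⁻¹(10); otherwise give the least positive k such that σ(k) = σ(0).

27

We have gcd(75, 81) = 3 > 1. Taking u = 0 and v = 27: σ(0) = 26 and σ(27) = 75·27 + 26 = 2051 ≡ 26 (mod 81).
So σ(0) = σ(27) while 0 ≠ 27, hence σ is not injective.
Since σ is not injective, we find the least positive k with σ(k) = σ(0): this means 75k ≡ 0 (mod 81), i.e. 81 ∣ 75k. Since gcd(75, 81) = 3, dividing through by 3 this holds exactly when 27 ∣ 25k, and as gcd(25, 27) = 1, exactly when 27 ∣ k.
The smallest positive such k is 27.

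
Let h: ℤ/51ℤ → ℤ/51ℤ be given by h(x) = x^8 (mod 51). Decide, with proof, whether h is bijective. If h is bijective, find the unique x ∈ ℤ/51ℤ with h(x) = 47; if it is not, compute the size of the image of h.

6

h(1) = 1^8 = 1.
h(2): Repeated squaring mod 51: 2^1 ≡ 2, 2^2 ≡ 2² = 4, 2^4 ≡ 4² = 16, 2^8 ≡ 16² = 256 ≡ 1. So 2^8 ≡ 1 (mod 51).
So h(1) = h(2) = 1 while 1 ≠ 2, therefore h is not injective, hence not bijective.
Since h is not bijective, we determine |image(h)|. Computing x^8 mod 51 for each x (by repeated squaring, reducing mod 51 at every step), the values h(0), h(1), …, h(50) are: 0, 1, 1, 33, 1, 16, 33, 16, 1, 18, 16, 16, 33, 1, 16, 18, 1, 34, 18, 1, 16, 18, 16, 16, 33, 1, 1, 33, 16, 16, 18, 16, 1, 18, 34, 1, 18, 16, 1, 33, 16, 16, 18, 1, 16, 33, 16, 1, 33, 1, 1.
The distinct values are {0, 1, 16, 18, 33, 34}; there are 6 of them.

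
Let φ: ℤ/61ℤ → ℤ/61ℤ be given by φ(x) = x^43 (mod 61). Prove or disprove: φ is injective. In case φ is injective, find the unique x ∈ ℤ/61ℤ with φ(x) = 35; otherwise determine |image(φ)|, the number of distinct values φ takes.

Since 61 is prime, the nonzero elements of ℤ/61ℤ form a cyclic group of order 60.
As gcd(43, 60) = 1, raising to the 43rd power is a bijection on this group: if s^43 ≡ t^43 then (st^{−1})^43 = 1, and the only element of order dividing gcd(43, 60) = 1 is 1, so s = t.
With φ(0) = 0 this makes φ injective on all of ℤ/61ℤ, hence bijective (finite equal-size domain and codomain). In particular φ is injective.
Since φ is injective, we find the preimage of 35. The inverse of x ↦ x^43 on (ℤ/61ℤ)^× is x ↦ x^7, because 43·7 = 301 = 5·60 + 1 ≡ 1 (mod 60) and x^{60} = 1 for x ≠ 0 (Fermat). So φ⁻¹(35) = 35^7 mod 61.
Repeated squaring mod 61: 35^1 ≡ 35, 35^2 ≡ 35² = 1225 ≡ 5, 35^4 ≡ 5² = 25. Since 7 = 4 + 2 + 1, 35^7 ≡ 25·5·35: 25·5 = 125 ≡ 3, then 3·35 = 105 ≡ 44. So 35^7 ≡ 44 (mod 61).
Hence φ⁻¹(35) = 44.

44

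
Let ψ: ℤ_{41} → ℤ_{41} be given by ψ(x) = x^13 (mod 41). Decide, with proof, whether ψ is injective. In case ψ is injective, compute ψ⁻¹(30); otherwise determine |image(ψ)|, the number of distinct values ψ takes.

28

Since 41 is prime, the nonzero elements of ℤ_{41} form a cyclic group of order 40.
As gcd(13, 40) = 1, raising to the 13th power is a bijection on this group: if s^13 ≡ t^13 then (st^{−1})^13 = 1, and the only element of order dividing gcd(13, 40) = 1 is 1, so s = t.
With ψ(0) = 0 this makes ψ injective on all of ℤ_{41}, hence bijective (finite equal-size domain and codomain). In particular ψ is injective.
Since ψ is injective, we find the preimage of 30. The inverse of x ↦ x^13 on (ℤ_{41})^× is x ↦ x^37, because 13·37 = 481 = 12·40 + 1 ≡ 1 (mod 40) and x^{40} = 1 for x ≠ 0 (Fermat). So ψ⁻¹(30) = 30^37 mod 41.
Repeated squaring mod 41: 30^1 ≡ 30, 30^2 ≡ 30² = 900 ≡ 39, 30^4 ≡ 39² = 1521 ≡ 4, 30^8 ≡ 4² = 16, 30^16 ≡ 16² = 256 ≡ 10, 30^32 ≡ 10² = 100 ≡ 18. Since 37 = 32 + 4 + 1, 30^37 ≡ 18·4·30: 18·4 = 72 ≡ 31, then 31·30 = 930 ≡ 28. So 30^37 ≡ 28 (mod 41).
Hence ψ⁻¹(30) = 28.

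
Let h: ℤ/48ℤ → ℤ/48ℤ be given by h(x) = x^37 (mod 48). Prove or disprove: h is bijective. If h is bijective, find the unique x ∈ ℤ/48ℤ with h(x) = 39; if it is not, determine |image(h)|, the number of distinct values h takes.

h(0) = 0^37 = 0.
h(6): Repeated squaring mod 48: 6^1 ≡ 6, 6^2 ≡ 6² = 36, 6^4 ≡ 36² = 1296 ≡ 0, 6^8 ≡ 0² = 0, 6^16 ≡ 0² = 0, 6^32 ≡ 0² = 0. Since 37 = 32 + 4 + 1, 6^37 ≡ 0·0·6: 0·0 = 0, then 0·6 = 0. So 6^37 ≡ 0 (mod 48).
So h(0) = h(6) = 0 while 0 ≠ 6, thus h is not injective, hence not bijective.
Since h is not bijective, we determine |image(h)|. Computing x^37 mod 48 for each x (by repeated squaring, reducing mod 48 at every step), the values h(0), h(1), …, h(47) are: 0, 1, 32, 3, 16, 5, 0, 7, 32, 9, 16, 11, 0, 13, 32, 15, 16, 17, 0, 19, 32, 21, 16, 23, 0, 25, 32, 27, 16, 29, 0, 31, 32, 33, 16, 35, 0, 37, 32, 39, 16, 41, 0, 43, 32, 45, 16, 47.
The distinct values are {0, 1, 3, 5, 7, 9, 11, 13, 15, 16, 17, 19, 21, 23, 25, 27, 29, 31, 32, 33, 35, 37, 39, 41, 43, 45, 47}; there are 27 of them.

27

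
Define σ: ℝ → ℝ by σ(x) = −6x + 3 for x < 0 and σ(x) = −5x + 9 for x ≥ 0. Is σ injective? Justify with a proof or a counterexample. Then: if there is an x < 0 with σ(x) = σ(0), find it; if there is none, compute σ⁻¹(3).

Both pieces are strictly decreasing (slopes −6 and −5), so each is injective on its own interval.
The left piece maps (−∞, 0) onto (3, ∞); the right piece maps [0, ∞) onto (−∞, 9].
These images overlap. In particular σ(0) = 9 (right piece), and solving −6x + 3 = 9 on the left piece gives x = −1 < 0.
So σ(−1) = σ(0) with −1 ≠ 0, and σ is not injective. This x = −1 is the requested value below 0.

-1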